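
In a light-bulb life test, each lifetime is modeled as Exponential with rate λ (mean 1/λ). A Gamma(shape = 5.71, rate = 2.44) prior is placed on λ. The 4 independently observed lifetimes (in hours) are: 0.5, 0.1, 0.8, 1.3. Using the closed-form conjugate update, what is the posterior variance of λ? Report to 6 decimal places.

0.367530

With a Gamma(shape α, rate β) prior on the exponential rate λ, the posterior after n observations with total T = Σxᵢ is Gamma(α+n, β+T).
Sum of observations T = 2.7 hours; n = 4.
Posterior: Gamma(5.71+4, 2.44+2.7) = Gamma(9.71, 5.14).
Var = α/β² = 0.367530.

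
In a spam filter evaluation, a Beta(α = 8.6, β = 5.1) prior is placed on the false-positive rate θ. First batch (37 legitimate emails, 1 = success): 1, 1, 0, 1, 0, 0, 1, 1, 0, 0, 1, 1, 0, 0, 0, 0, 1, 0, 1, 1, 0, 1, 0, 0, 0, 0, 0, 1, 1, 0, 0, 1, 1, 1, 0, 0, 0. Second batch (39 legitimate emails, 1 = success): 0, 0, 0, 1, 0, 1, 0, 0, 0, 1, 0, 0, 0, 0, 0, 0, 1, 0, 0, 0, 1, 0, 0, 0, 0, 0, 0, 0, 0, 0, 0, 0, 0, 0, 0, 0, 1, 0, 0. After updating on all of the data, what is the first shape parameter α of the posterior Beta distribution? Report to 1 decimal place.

30.6

The Beta prior is conjugate to a Binomial/Bernoulli likelihood; the update adds successes to α and failures to β.
After batch 1: Beta(8.6+16, 5.1+21) = Beta(24.6, 26.1).
After batch 2: Beta(24.6+6, 26.1+33) = Beta(30.6, 59.1).
Posterior α = 30.6.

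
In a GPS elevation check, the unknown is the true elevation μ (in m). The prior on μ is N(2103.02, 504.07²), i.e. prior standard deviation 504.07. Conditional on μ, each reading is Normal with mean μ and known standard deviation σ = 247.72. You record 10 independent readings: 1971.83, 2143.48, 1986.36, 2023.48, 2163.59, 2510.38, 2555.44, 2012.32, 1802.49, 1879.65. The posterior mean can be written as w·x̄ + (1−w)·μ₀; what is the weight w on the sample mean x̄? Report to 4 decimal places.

For Normal data with known variance σ², a Normal(μ₀, σ₀²) prior on μ is conjugate. Posterior precision = 1/σ₀² + n/σ²; posterior mean is the precision-weighted average of μ₀ and x̄.
σ₀² = 504.07² = 254086.5649, σ² = 247.72² = 61365.1984. Prior precision 1/σ₀² = 1/254086.5649; data precision n/σ² = 10/61365.1984.
w = (n/σ²)/(1/σ₀² + n/σ²) = n·σ₀²/(σ² + n·σ₀²) = 10·254086.5649/(61365.1984 + 10·254086.5649) = 2540865.649/2602230.8474 = 0.9764.

0.9764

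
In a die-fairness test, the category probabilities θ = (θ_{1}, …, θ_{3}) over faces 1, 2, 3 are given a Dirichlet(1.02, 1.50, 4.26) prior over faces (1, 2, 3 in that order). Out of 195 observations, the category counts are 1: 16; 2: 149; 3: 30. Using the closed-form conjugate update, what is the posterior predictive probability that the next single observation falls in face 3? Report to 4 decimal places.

The Dirichlet prior is conjugate to the Multinomial likelihood: each posterior αⱼ = prior αⱼ + observed count nⱼ.
Posterior concentration: (17.02, 150.50, 34.26), total = 201.78.
P(next = 3 | data) = α_{3}/Σα = 0.1698.

0.1698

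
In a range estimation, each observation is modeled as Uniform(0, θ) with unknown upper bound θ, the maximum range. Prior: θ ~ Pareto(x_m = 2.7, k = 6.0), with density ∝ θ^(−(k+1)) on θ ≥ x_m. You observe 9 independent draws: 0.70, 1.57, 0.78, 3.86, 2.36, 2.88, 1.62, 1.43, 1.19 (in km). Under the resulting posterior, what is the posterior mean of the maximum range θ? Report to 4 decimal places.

A Pareto(scale x_m, shape k) prior on the upper bound θ of Uniform(0, θ) is conjugate: posterior is Pareto(max(x_m, max xᵢ), k + n).
Sample maximum = 3.86; prior scale x_m = 2.7 → posterior scale = max = 3.86.
Posterior shape = 6.0 + 9 = 15.0.
E[θ|data] = k·x_m/(k−1) = 15.0·3.86/14.0 = 4.1357.

4.1357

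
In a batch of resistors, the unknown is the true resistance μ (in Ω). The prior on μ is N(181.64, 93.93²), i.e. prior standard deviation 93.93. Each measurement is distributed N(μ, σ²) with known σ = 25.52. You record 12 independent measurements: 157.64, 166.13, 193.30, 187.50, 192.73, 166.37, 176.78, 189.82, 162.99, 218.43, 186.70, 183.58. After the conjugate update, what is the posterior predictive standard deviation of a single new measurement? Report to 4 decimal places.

For Normal data with known variance σ², a Normal(μ₀, σ₀²) prior on μ is conjugate. Posterior precision = 1/σ₀² + n/σ²; posterior mean is the precision-weighted average of μ₀ and x̄.
σ₀² = 93.93² = 8822.8449, σ² = 25.52² = 651.2704; σ² + n·σ₀² = 651.2704 + 12·8822.8449 = 106525.4092.
Posterior precision = 1/σ₀² + n/σ² = 1/8822.8449 + 12/651.2704 = (σ² + n·σ₀²)/(σ₀²σ²) = 106525.4092/(8822.8449·651.2704); posterior variance σₙ² = σ₀²σ²/(σ² + n·σ₀²) = 8822.8449·651.2704/106525.4092 = 53.940724.
Predictive variance for one new observation = σₙ² + σ² = 8822.8449·651.2704/106525.4092 + 651.2704 = σ²·(σ₀² + 106525.4092)/106525.4092 = 651.2704·115348.2541/106525.4092 = 705.211124; SD = √(651.2704·115348.2541/106525.4092) = 26.5558.

26.5558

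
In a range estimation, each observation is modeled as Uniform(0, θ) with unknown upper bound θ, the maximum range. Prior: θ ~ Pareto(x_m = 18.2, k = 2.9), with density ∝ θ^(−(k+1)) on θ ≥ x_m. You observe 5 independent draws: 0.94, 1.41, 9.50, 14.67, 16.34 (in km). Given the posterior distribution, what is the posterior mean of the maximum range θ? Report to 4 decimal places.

20.8377

A Pareto(scale x_m, shape k) prior on the upper bound θ of Uniform(0, θ) is conjugate: posterior is Pareto(max(x_m, max xᵢ), k + n).
Sample maximum = 16.34; prior scale x_m = 18.2 → posterior scale = max = 18.20.
Posterior shape = 2.9 + 5 = 7.9.
E[θ|data] = k·x_m/(k−1) = 7.9·18.20/6.9 = 20.8377.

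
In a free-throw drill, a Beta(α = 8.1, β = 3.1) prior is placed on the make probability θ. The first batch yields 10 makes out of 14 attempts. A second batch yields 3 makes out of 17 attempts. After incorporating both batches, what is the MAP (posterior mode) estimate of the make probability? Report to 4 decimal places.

The Beta prior is conjugate to a Binomial/Bernoulli likelihood; the update adds successes to α and failures to β.
After batch 1: Beta(8.1+10, 3.1+4) = Beta(18.1, 7.1).
After batch 2: Beta(18.1+3, 7.1+14) = Beta(21.1, 21.1).
Mode of Beta(a,b) for a,b>1 is (a−1)/(a+b−2) = 20.1/40.2 = 0.5000.

0.5000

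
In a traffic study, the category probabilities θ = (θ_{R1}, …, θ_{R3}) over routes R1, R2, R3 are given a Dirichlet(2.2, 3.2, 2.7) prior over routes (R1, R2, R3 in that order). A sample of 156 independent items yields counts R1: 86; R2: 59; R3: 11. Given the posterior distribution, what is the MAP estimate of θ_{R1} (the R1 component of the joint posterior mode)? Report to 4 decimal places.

The Dirichlet prior is conjugate to the Multinomial likelihood: each posterior αⱼ = prior αⱼ + observed count nⱼ.
Posterior concentration: (88.2, 62.2, 13.7), total = 164.1.
Joint mode component: (α_{R1}−1)/(Σα−K) = 87.2/161.1 = 0.5413.

0.5413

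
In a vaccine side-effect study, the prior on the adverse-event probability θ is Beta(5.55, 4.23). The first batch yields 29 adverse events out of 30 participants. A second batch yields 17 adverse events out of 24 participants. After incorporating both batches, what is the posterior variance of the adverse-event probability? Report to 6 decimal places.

0.002392

The Beta prior is conjugate to a Binomial/Bernoulli likelihood; the update adds successes to α and failures to β.
After batch 1: Beta(5.55+29, 4.23+1) = Beta(34.55, 5.23).
After batch 2: Beta(34.55+17, 5.23+7) = Beta(51.55, 12.23).
Var = αβ/((α+β)²(α+β+1)) = 51.55·12.23/(63.78²·64.78) = 0.002392.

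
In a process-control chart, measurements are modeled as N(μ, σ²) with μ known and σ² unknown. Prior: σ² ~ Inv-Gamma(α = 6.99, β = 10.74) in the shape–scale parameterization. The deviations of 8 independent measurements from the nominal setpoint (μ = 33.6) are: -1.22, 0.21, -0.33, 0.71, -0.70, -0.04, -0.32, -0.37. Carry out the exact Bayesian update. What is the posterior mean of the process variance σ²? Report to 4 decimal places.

With known mean μ and an Inverse-Gamma(α, β) prior on σ², the Normal likelihood is conjugate: posterior is Inv-Gamma(α + n/2, β + Σ(xᵢ−μ)²/2).
Σ(xᵢ−μ)² = (-1.22)² + (0.21)² + (-0.33)² + (0.71)² + (-0.70)² + (-0.04)² + (-0.32)² + (-0.37)² = 2.8764.
Posterior: Inv-Gamma(6.99 + 8/2, 10.74 + 2.8764/2) = Inv-Gamma(10.99, 12.17820).
E[σ²|data] = β/(α−1) = 12.17820/9.99 = 1.2190.

1.2190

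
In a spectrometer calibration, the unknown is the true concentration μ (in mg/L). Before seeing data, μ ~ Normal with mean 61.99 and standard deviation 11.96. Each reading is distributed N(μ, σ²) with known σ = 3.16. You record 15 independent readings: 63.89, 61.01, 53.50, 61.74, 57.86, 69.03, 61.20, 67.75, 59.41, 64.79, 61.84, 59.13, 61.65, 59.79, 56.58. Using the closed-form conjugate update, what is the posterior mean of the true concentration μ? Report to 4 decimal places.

For Normal data with known variance σ², a Normal(μ₀, σ₀²) prior on μ is conjugate. Posterior precision = 1/σ₀² + n/σ²; posterior mean is the precision-weighted average of μ₀ and x̄.
Σxᵢ = 63.89 + 61.01 + 53.50 + 61.74 + 57.86 + 69.03 + 61.20 + 67.75 + 59.41 + 64.79 + 61.84 + 59.13 + 61.65 + 59.79 + 56.58 = 919.17, so n·x̄ = 919.17.
σ₀² = 11.96² = 143.0416, σ² = 3.16² = 9.9856; σ² + n·σ₀² = 9.9856 + 15·143.0416 = 2155.6096.
Posterior mean = (μ₀/σ₀² + n·x̄/σ²)/(1/σ₀² + n/σ²) = (σ²·μ₀ + σ₀²·n·x̄)/(σ² + n·σ₀²) = (9.9856·61.99 + 143.0416·919.17)/2155.6096 = 132098.554816/2155.6096 = 61.2813.

61.2813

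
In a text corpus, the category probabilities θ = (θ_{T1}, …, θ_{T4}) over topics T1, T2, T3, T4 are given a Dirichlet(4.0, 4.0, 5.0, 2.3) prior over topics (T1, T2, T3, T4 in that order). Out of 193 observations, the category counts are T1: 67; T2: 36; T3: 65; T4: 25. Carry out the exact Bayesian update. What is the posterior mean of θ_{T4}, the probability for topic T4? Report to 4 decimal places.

0.1311

The Dirichlet prior is conjugate to the Multinomial likelihood: each posterior αⱼ = prior αⱼ + observed count nⱼ.
Posterior concentration: (71.0, 40.0, 70.0, 27.3), total = 208.3.
E[θ_{T4}|data] = α_{T4}/Σα = 27.3/208.3 = 0.1311.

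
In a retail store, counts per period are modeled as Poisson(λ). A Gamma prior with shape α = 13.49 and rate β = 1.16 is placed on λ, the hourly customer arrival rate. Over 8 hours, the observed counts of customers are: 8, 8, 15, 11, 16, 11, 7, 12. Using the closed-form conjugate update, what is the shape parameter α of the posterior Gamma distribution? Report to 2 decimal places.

101.49

With a Gamma(shape α, rate β) prior, the Poisson likelihood is conjugate: the posterior is Gamma(α + ΣXᵢ, β + n).
Sum of counts S = 88 over n = 8 hours.
Posterior: Gamma(α+S, β+n) = Gamma(13.49+88, 1.16+8) = Gamma(101.49, 9.16).
Posterior α = 101.49.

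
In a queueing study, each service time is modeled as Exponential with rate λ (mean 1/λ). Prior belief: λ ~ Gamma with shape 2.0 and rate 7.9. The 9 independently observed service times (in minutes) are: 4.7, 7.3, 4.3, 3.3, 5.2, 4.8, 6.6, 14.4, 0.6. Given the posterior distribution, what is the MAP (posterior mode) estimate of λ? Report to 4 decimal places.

0.1692

With a Gamma(shape α, rate β) prior on the exponential rate λ, the posterior after n observations with total T = Σxᵢ is Gamma(α+n, β+T).
Sum of observations T = 51.2 minutes; n = 9.
Posterior: Gamma(2.0+9, 7.9+51.2) = Gamma(11.0, 59.1).
Mode = (α−1)/β = 0.1692.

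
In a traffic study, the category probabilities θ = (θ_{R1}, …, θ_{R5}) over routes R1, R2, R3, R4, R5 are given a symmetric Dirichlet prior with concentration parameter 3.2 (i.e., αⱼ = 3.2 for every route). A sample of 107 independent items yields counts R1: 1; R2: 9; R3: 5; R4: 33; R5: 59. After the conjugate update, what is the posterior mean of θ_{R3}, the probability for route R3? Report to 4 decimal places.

0.0667

The Dirichlet prior is conjugate to the Multinomial likelihood: each posterior αⱼ = prior αⱼ + observed count nⱼ.
Posterior concentration: (4.2, 12.2, 8.2, 36.2, 62.2), total = 123.0.
E[θ_{R3}|data] = α_{R3}/Σα = 8.2/123.0 = 0.0667.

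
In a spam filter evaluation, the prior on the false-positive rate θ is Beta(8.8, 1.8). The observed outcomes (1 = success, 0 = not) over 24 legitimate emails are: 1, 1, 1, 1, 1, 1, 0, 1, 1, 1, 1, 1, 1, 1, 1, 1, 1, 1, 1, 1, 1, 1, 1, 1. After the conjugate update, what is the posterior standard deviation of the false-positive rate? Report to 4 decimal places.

The Beta prior is conjugate to a Binomial/Bernoulli likelihood; the update adds successes to α and failures to β.
Posterior: Beta(α+k, β+n−k) = Beta(8.8+23, 1.8+1) = Beta(31.8, 2.8).
Var = αβ/((α+β)²(α+β+1)) = 31.8·2.8/(34.6²·35.6) = 0.00208921; SD = √0.00208921 = 0.0457.

0.0457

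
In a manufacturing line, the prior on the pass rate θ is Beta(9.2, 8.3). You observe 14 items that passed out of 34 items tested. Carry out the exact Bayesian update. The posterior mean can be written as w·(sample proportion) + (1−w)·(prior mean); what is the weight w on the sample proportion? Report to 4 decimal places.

The Beta prior is conjugate to a Binomial/Bernoulli likelihood; the update adds successes to α and failures to β.
Posterior mean = (α₀+k)/(α₀+β₀+n) = [n/(α₀+β₀+n)]·(k/n) + [(α₀+β₀)/(α₀+β₀+n)]·α₀/(α₀+β₀), so only n and the prior enter the weight.
The weight on the data is w = n/(α₀+β₀+n) = 34/(9.2+8.3+34) = 34/51.5 = 0.6602.

0.6602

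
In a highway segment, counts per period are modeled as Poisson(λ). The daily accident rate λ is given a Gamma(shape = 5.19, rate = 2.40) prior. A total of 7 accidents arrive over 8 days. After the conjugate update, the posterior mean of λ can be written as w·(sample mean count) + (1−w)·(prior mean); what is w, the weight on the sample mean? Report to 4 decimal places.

With a Gamma(shape α, rate β) prior, the Poisson likelihood is conjugate: the posterior is Gamma(α + ΣXᵢ, β + n).
Posterior mean = (α₀+S)/(β₀+n) = [n/(β₀+n)]·(S/n) + [β₀/(β₀+n)]·(α₀/β₀), so only n and β₀ enter the weight.
Weight on data w = n/(β₀+n) = 8/(2.40+8) = 8/10.40 = 0.7692.

0.7692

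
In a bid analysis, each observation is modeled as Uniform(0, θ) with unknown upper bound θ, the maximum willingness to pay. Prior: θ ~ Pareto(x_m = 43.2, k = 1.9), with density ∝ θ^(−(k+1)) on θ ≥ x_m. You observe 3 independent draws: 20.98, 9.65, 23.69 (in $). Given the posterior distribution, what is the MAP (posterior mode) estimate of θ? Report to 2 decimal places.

43.20

A Pareto(scale x_m, shape k) prior on the upper bound θ of Uniform(0, θ) is conjugate: posterior is Pareto(max(x_m, max xᵢ), k + n).
Sample maximum = 23.69; prior scale x_m = 43.2 → posterior scale = max = 43.20.
Posterior shape = 1.9 + 3 = 4.9.
The Pareto density is decreasing on [x_m, ∞), so the mode is x_m = 43.20.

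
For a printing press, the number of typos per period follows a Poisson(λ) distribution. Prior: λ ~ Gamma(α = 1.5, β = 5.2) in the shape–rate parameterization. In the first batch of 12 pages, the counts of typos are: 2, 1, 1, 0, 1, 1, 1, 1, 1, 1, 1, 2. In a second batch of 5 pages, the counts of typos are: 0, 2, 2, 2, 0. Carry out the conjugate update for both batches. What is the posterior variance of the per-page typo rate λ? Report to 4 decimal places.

With a Gamma(shape α, rate β) prior, the Poisson likelihood is conjugate: the posterior is Gamma(α + ΣXᵢ, β + n).
Batch 1: sum of counts S = 13 over n = 12 pages.
After batch 1: Gamma(α+S, β+n) = Gamma(1.5+13, 5.2+12) = Gamma(14.5, 17.2).
Batch 2: sum of counts S = 6 over n = 5 pages.
After batch 2: Gamma(α+S, β+n) = Gamma(14.5+6, 17.2+5) = Gamma(20.5, 22.2).
Var = α/β² = 20.5/22.2² = 0.0416.

0.0416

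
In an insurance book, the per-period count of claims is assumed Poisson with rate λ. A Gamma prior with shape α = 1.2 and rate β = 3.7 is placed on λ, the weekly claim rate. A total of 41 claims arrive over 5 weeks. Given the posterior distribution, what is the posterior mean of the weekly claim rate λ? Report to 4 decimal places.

4.8506

With a Gamma(shape α, rate β) prior, the Poisson likelihood is conjugate: the posterior is Gamma(α + ΣXᵢ, β + n).
Posterior: Gamma(α+S, β+n) = Gamma(1.2+41, 3.7+5) = Gamma(42.2, 8.7).
Posterior mean = α/β = 42.2/8.7 = 4.8506.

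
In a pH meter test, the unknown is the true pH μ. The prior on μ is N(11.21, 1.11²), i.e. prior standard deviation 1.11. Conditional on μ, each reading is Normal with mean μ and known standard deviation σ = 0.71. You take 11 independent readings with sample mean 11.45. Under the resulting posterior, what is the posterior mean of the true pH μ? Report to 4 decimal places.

11.4414

For Normal data with known variance σ², a Normal(μ₀, σ₀²) prior on μ is conjugate. Posterior precision = 1/σ₀² + n/σ²; posterior mean is the precision-weighted average of μ₀ and x̄.
n·x̄ = 11·11.45 = 125.95.
σ₀² = 1.11² = 1.2321, σ² = 0.71² = 0.5041; σ² + n·σ₀² = 0.5041 + 11·1.2321 = 14.0572.
Posterior mean = (μ₀/σ₀² + n·x̄/σ²)/(1/σ₀² + n/σ²) = (σ²·μ₀ + σ₀²·n·x̄)/(σ² + n·σ₀²) = (0.5041·11.21 + 1.2321·125.95)/14.0572 = 160.833956/14.0572 = 11.4414.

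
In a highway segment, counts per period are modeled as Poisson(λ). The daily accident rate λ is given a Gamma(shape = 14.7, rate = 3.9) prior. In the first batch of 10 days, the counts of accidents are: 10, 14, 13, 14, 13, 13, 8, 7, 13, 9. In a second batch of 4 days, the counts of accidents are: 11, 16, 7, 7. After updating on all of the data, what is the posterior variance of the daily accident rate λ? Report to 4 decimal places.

With a Gamma(shape α, rate β) prior, the Poisson likelihood is conjugate: the posterior is Gamma(α + ΣXᵢ, β + n).
Batch 1: sum of counts S = 114 over n = 10 days.
After batch 1: Gamma(α+S, β+n) = Gamma(14.7+114, 3.9+10) = Gamma(128.7, 13.9).
Batch 2: sum of counts S = 41 over n = 4 days.
After batch 2: Gamma(α+S, β+n) = Gamma(128.7+41, 13.9+4) = Gamma(169.7, 17.9).
Var = α/β² = 169.7/17.9² = 0.5296.

0.5296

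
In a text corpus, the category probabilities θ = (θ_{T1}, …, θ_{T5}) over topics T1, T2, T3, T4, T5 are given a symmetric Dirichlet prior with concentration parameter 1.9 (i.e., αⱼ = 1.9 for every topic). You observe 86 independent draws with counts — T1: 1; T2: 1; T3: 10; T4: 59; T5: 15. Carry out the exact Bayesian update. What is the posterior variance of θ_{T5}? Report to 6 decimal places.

0.001509

The Dirichlet prior is conjugate to the Multinomial likelihood: each posterior αⱼ = prior αⱼ + observed count nⱼ.
Posterior concentration: (2.9, 2.9, 11.9, 60.9, 16.9), total = 95.5.
Var[θ_j] = α_j(Σα−α_j)/((Σα)²(Σα+1)) = 16.9·78.6/(95.5²·96.5) = 0.001509.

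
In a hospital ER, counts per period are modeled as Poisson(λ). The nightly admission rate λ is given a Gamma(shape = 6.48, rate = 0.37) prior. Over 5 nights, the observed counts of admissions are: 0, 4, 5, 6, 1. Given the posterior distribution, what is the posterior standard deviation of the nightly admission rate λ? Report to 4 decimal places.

0.8829

With a Gamma(shape α, rate β) prior, the Poisson likelihood is conjugate: the posterior is Gamma(α + ΣXᵢ, β + n).
Sum of counts S = 16 over n = 5 nights.
Posterior: Gamma(α+S, β+n) = Gamma(6.48+16, 0.37+5) = Gamma(22.48, 5.37).
SD = √α/β = √22.48/5.37 = 0.8829.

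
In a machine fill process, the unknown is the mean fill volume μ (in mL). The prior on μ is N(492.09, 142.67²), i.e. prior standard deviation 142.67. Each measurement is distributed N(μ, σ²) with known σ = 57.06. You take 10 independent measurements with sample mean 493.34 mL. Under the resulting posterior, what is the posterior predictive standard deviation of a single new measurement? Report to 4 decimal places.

59.8022

For Normal data with known variance σ², a Normal(μ₀, σ₀²) prior on μ is conjugate. Posterior precision = 1/σ₀² + n/σ²; posterior mean is the precision-weighted average of μ₀ and x̄.
σ₀² = 142.67² = 20354.7289, σ² = 57.06² = 3255.8436; σ² + n·σ₀² = 3255.8436 + 10·20354.7289 = 206803.1326.
Posterior precision = 1/σ₀² + n/σ² = 1/20354.7289 + 10/3255.8436 = (σ² + n·σ₀²)/(σ₀²σ²) = 206803.1326/(20354.7289·3255.8436); posterior variance σₙ² = σ₀²σ²/(σ² + n·σ₀²) = 20354.7289·3255.8436/206803.1326 = 320.458462.
Predictive variance for one new observation = σₙ² + σ² = 20354.7289·3255.8436/206803.1326 + 3255.8436 = σ²·(σ₀² + 206803.1326)/206803.1326 = 3255.8436·227157.8615/206803.1326 = 3576.302062; SD = √(3255.8436·227157.8615/206803.1326) = 59.8022.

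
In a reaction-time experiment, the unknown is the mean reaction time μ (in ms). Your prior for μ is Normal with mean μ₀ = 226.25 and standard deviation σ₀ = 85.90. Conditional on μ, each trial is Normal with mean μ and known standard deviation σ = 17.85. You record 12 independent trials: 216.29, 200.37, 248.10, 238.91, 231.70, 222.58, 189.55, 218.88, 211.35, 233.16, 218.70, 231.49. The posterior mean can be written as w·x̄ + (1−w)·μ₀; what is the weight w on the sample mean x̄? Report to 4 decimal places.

For Normal data with known variance σ², a Normal(μ₀, σ₀²) prior on μ is conjugate. Posterior precision = 1/σ₀² + n/σ²; posterior mean is the precision-weighted average of μ₀ and x̄.
σ₀² = 85.90² = 7378.81, σ² = 17.85² = 318.6225. Prior precision 1/σ₀² = 1/7378.81; data precision n/σ² = 12/318.6225.
w = (n/σ²)/(1/σ₀² + n/σ²) = n·σ₀²/(σ² + n·σ₀²) = 12·7378.81/(318.6225 + 12·7378.81) = 88545.72/88864.3425 = 0.9964.

0.9964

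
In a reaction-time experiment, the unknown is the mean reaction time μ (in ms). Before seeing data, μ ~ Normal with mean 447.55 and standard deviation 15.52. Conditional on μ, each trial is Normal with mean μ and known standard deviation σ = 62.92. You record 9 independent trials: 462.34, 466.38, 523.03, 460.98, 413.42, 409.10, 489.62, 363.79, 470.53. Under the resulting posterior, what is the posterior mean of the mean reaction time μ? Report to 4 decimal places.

448.7782

For Normal data with known variance σ², a Normal(μ₀, σ₀²) prior on μ is conjugate. Posterior precision = 1/σ₀² + n/σ²; posterior mean is the precision-weighted average of μ₀ and x̄.
Σxᵢ = 462.34 + 466.38 + 523.03 + 460.98 + 413.42 + 409.10 + 489.62 + 363.79 + 470.53 = 4059.19, so n·x̄ = 4059.19.
σ₀² = 15.52² = 240.8704, σ² = 62.92² = 3958.9264; σ² + n·σ₀² = 3958.9264 + 9·240.8704 = 6126.76.
Posterior mean = (μ₀/σ₀² + n·x̄/σ²)/(1/σ₀² + n/σ²) = (σ²·μ₀ + σ₀²·n·x̄)/(σ² + n·σ₀²) = (3958.9264·447.55 + 240.8704·4059.19)/6126.76 = 2749556.229296/6126.76 = 448.7782.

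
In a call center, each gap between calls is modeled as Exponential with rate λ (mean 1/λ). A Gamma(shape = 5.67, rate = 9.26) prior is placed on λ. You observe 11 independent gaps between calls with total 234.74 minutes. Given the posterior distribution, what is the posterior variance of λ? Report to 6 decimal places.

With a Gamma(shape α, rate β) prior on the exponential rate λ, the posterior after n observations with total T = Σxᵢ is Gamma(α+n, β+T).
Posterior: Gamma(5.67+11, 9.26+234.74) = Gamma(16.67, 244.00).
Var = α/β² = 0.000280.

0.000280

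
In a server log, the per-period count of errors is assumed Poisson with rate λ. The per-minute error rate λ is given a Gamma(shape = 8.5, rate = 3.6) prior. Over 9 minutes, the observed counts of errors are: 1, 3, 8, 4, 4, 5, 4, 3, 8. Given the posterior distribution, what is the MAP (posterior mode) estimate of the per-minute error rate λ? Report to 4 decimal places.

With a Gamma(shape α, rate β) prior, the Poisson likelihood is conjugate: the posterior is Gamma(α + ΣXᵢ, β + n).
Sum of counts S = 40 over n = 9 minutes.
Posterior: Gamma(α+S, β+n) = Gamma(8.5+40, 3.6+9) = Gamma(48.5, 12.6).
Mode of Gamma(α,β) for α≥1 is (α−1)/β = 47.5/12.6 = 3.7698.

3.7698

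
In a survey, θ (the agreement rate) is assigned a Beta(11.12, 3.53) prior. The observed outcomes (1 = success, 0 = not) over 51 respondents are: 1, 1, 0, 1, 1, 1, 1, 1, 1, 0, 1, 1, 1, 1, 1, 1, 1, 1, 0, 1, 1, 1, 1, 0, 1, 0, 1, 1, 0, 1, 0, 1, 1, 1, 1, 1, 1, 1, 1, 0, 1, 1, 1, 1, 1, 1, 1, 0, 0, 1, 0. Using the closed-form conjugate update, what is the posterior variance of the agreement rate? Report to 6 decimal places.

The Beta prior is conjugate to a Binomial/Bernoulli likelihood; the update adds successes to α and failures to β.
Posterior: Beta(α+k, β+n−k) = Beta(11.12+40, 3.53+11) = Beta(51.12, 14.53).
Var = αβ/((α+β)²(α+β+1)) = 51.12·14.53/(65.65²·66.65) = 0.002586.

0.002586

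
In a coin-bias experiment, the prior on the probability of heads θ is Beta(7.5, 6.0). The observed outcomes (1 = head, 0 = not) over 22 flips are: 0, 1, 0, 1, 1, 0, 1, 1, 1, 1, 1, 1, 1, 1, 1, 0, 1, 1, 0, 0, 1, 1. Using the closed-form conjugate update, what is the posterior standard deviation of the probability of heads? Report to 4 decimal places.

0.0783

The Beta prior is conjugate to a Binomial/Bernoulli likelihood; the update adds successes to α and failures to β.
Posterior: Beta(α+k, β+n−k) = Beta(7.5+16, 6.0+6) = Beta(23.5, 12.0).
Var = αβ/((α+β)²(α+β+1)) = 23.5·12.0/(35.5²·36.5) = 0.00613055; SD = √0.00613055 = 0.0783.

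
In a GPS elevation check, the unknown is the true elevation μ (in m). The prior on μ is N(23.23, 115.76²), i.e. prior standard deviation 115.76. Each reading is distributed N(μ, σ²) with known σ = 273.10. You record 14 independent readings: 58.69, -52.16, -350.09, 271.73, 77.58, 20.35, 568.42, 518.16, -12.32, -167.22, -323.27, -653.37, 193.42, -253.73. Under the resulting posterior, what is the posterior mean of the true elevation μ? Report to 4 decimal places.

1.3024

For Normal data with known variance σ², a Normal(μ₀, σ₀²) prior on μ is conjugate. Posterior precision = 1/σ₀² + n/σ²; posterior mean is the precision-weighted average of μ₀ and x̄.
Σxᵢ = 58.69 + (-52.16) + (-350.09) + 271.73 + 77.58 + 20.35 + 568.42 + 518.16 + (-12.32) + (-167.22) + (-323.27) + (-653.37) + 193.42 + (-253.73) = -103.81, so n·x̄ = -103.81.
σ₀² = 115.76² = 13400.3776, σ² = 273.10² = 74583.61; σ² + n·σ₀² = 74583.61 + 14·13400.3776 = 262188.8964.
Posterior mean = (μ₀/σ₀² + n·x̄/σ²)/(1/σ₀² + n/σ²) = (σ²·μ₀ + σ₀²·n·x̄)/(σ² + n·σ₀²) = (74583.61·23.23 + 13400.3776·(-103.81))/262188.8964 = 341484.061644/262188.8964 = 1.3024.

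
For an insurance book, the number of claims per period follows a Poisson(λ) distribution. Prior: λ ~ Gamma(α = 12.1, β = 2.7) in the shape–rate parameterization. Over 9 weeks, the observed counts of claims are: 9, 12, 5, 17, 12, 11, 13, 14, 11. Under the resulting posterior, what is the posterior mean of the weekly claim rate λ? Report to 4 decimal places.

With a Gamma(shape α, rate β) prior, the Poisson likelihood is conjugate: the posterior is Gamma(α + ΣXᵢ, β + n).
Sum of counts S = 104 over n = 9 weeks.
Posterior: Gamma(α+S, β+n) = Gamma(12.1+104, 2.7+9) = Gamma(116.1, 11.7).
Posterior mean = α/β = 116.1/11.7 = 9.9231.

9.9231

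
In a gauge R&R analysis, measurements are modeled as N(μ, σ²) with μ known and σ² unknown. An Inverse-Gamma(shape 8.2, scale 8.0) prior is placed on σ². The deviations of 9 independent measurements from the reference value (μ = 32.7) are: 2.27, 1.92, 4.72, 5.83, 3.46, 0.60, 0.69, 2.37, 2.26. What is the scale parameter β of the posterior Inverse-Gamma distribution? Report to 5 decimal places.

With known mean μ and an Inverse-Gamma(α, β) prior on σ², the Normal likelihood is conjugate: posterior is Inv-Gamma(α + n/2, β + Σ(xᵢ−μ)²/2).
Σ(xᵢ−μ)² = (2.27)² + (1.92)² + (4.72)² + (5.83)² + (3.46)² + (0.60)² + (0.69)² + (2.37)² + (2.26)² = 88.6388.
Posterior: Inv-Gamma(8.2 + 9/2, 8.0 + 88.6388/2) = Inv-Gamma(12.70, 52.31940).
Posterior β = 52.31940.

52.31940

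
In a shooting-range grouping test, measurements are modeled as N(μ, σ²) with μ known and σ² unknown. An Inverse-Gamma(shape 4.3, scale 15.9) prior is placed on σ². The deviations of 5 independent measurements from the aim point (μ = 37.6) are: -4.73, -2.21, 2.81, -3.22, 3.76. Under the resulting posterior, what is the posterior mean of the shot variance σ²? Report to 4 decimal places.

7.8844

With known mean μ and an Inverse-Gamma(α, β) prior on σ², the Normal likelihood is conjugate: posterior is Inv-Gamma(α + n/2, β + Σ(xᵢ−μ)²/2).
Σ(xᵢ−μ)² = (-4.73)² + (-2.21)² + (2.81)² + (-3.22)² + (3.76)² = 59.6591.
Posterior: Inv-Gamma(4.3 + 5/2, 15.9 + 59.6591/2) = Inv-Gamma(6.80, 45.72955).
E[σ²|data] = β/(α−1) = 45.72955/5.80 = 7.8844.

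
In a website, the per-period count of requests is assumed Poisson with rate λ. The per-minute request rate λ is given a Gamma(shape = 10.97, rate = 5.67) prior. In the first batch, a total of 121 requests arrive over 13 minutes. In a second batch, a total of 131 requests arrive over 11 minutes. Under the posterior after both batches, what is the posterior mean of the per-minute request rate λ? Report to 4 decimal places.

With a Gamma(shape α, rate β) prior, the Poisson likelihood is conjugate: the posterior is Gamma(α + ΣXᵢ, β + n).
After batch 1: Gamma(α+S, β+n) = Gamma(10.97+121, 5.67+13) = Gamma(131.97, 18.67).
After batch 2: Gamma(α+S, β+n) = Gamma(131.97+131, 18.67+11) = Gamma(262.97, 29.67).
Posterior mean = α/β = 262.97/29.67 = 8.8632.

8.8632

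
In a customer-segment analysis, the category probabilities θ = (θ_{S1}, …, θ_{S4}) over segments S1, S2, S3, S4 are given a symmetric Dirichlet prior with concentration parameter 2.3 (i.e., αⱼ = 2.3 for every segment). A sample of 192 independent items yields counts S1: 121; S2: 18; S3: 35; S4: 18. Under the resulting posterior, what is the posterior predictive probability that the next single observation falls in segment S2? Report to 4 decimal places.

0.1009

The Dirichlet prior is conjugate to the Multinomial likelihood: each posterior αⱼ = prior αⱼ + observed count nⱼ.
Posterior concentration: (123.3, 20.3, 37.3, 20.3), total = 201.2.
P(next = S2 | data) = α_{S2}/Σα = 0.1009.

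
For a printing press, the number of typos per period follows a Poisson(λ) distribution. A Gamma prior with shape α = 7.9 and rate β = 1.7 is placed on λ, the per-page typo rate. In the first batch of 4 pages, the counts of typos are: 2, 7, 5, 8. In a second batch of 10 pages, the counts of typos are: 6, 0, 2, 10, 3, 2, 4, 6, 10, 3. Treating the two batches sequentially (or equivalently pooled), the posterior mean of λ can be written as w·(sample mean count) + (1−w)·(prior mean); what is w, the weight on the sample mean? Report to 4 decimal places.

With a Gamma(shape α, rate β) prior, the Poisson likelihood is conjugate: the posterior is Gamma(α + ΣXᵢ, β + n).
Total number of pages: n = 4 + 10 = 14.
Posterior mean = (α₀+S)/(β₀+n) = [n/(β₀+n)]·(S/n) + [β₀/(β₀+n)]·(α₀/β₀), so only n and β₀ enter the weight.
Weight on data w = n/(β₀+n) = 14/(1.7+14) = 14/15.7 = 0.8917.

0.8917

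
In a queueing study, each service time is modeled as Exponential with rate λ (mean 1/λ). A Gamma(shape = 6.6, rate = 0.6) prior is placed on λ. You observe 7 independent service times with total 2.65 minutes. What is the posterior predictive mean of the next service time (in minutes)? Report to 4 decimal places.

With a Gamma(shape α, rate β) prior on the exponential rate λ, the posterior after n observations with total T = Σxᵢ is Gamma(α+n, β+T).
Posterior: Gamma(6.6+7, 0.6+2.65) = Gamma(13.6, 3.25).
The predictive distribution for the next observation is Lomax; its mean is β/(α−1) = 3.25/12.6 = 0.2579.

0.2579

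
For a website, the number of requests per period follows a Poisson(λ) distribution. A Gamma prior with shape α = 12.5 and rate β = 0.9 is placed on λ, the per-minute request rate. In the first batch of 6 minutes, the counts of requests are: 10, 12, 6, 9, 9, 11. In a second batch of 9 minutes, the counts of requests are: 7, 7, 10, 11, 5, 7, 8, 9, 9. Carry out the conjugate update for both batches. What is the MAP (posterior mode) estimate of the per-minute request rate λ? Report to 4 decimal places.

8.8994

With a Gamma(shape α, rate β) prior, the Poisson likelihood is conjugate: the posterior is Gamma(α + ΣXᵢ, β + n).
Batch 1: sum of counts S = 57 over n = 6 minutes.
After batch 1: Gamma(α+S, β+n) = Gamma(12.5+57, 0.9+6) = Gamma(69.5, 6.9).
Batch 2: sum of counts S = 73 over n = 9 minutes.
After batch 2: Gamma(α+S, β+n) = Gamma(69.5+73, 6.9+9) = Gamma(142.5, 15.9).
Mode of Gamma(α,β) for α≥1 is (α−1)/β = 141.5/15.9 = 8.8994.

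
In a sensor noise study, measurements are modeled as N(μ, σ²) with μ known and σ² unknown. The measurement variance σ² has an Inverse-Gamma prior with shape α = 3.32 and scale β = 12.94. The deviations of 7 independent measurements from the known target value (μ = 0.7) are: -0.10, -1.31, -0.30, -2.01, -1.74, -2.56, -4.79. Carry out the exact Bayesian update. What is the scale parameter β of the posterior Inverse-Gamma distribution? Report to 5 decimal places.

With known mean μ and an Inverse-Gamma(α, β) prior on σ², the Normal likelihood is conjugate: posterior is Inv-Gamma(α + n/2, β + Σ(xᵢ−μ)²/2).
Σ(xᵢ−μ)² = (-0.10)² + (-1.31)² + (-0.30)² + (-2.01)² + (-1.74)² + (-2.56)² + (-4.79)² = 38.3815.
Posterior: Inv-Gamma(3.32 + 7/2, 12.94 + 38.3815/2) = Inv-Gamma(6.82, 32.13075).
Posterior β = 32.13075.

32.13075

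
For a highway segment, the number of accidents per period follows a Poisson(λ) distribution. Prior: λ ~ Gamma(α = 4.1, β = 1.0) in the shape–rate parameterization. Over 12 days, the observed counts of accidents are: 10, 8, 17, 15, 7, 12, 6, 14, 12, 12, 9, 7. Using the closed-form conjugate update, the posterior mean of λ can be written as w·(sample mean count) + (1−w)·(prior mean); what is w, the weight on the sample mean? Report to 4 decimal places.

With a Gamma(shape α, rate β) prior, the Poisson likelihood is conjugate: the posterior is Gamma(α + ΣXᵢ, β + n).
Posterior mean = (α₀+S)/(β₀+n) = [n/(β₀+n)]·(S/n) + [β₀/(β₀+n)]·(α₀/β₀), so only n and β₀ enter the weight.
Weight on data w = n/(β₀+n) = 12/(1.0+12) = 12/13.0 = 0.9231.

0.9231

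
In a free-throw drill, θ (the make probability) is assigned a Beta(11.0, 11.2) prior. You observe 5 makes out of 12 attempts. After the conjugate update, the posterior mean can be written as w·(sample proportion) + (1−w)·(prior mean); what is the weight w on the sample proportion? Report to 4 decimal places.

The Beta prior is conjugate to a Binomial/Bernoulli likelihood; the update adds successes to α and failures to β.
Posterior mean = (α₀+k)/(α₀+β₀+n) = [n/(α₀+β₀+n)]·(k/n) + [(α₀+β₀)/(α₀+β₀+n)]·α₀/(α₀+β₀), so only n and the prior enter the weight.
The weight on the data is w = n/(α₀+β₀+n) = 12/(11.0+11.2+12) = 12/34.2 = 0.3509.

0.3509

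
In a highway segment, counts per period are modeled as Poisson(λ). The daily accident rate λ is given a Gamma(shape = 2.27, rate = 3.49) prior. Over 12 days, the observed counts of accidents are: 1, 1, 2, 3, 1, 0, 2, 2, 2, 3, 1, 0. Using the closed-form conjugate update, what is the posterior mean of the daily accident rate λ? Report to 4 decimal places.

1.3086

With a Gamma(shape α, rate β) prior, the Poisson likelihood is conjugate: the posterior is Gamma(α + ΣXᵢ, β + n).
Sum of counts S = 18 over n = 12 days.
Posterior: Gamma(α+S, β+n) = Gamma(2.27+18, 3.49+12) = Gamma(20.27, 15.49).
Posterior mean = α/β = 20.27/15.49 = 1.3086.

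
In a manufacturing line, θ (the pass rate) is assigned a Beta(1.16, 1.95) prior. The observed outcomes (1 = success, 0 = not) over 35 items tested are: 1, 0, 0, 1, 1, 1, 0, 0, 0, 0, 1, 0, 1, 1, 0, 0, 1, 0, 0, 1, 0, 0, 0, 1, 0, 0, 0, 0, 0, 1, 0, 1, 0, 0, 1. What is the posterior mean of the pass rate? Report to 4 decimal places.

0.3716

The Beta prior is conjugate to a Binomial/Bernoulli likelihood; the update adds successes to α and failures to β.
Posterior: Beta(α+k, β+n−k) = Beta(1.16+13, 1.95+22) = Beta(14.16, 23.95).
Posterior mean = α/(α+β) = 14.16/38.11 = 0.3716.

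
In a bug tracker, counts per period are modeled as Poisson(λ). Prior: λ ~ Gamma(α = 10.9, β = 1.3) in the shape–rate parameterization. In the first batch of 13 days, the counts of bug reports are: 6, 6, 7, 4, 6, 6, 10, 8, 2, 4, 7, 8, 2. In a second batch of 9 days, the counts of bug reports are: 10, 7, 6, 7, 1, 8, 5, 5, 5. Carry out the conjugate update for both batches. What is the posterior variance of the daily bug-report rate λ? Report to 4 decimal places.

With a Gamma(shape α, rate β) prior, the Poisson likelihood is conjugate: the posterior is Gamma(α + ΣXᵢ, β + n).
Batch 1: sum of counts S = 76 over n = 13 days.
After batch 1: Gamma(α+S, β+n) = Gamma(10.9+76, 1.3+13) = Gamma(86.9, 14.3).
Batch 2: sum of counts S = 54 over n = 9 days.
After batch 2: Gamma(α+S, β+n) = Gamma(86.9+54, 14.3+9) = Gamma(140.9, 23.3).
Var = α/β² = 140.9/23.3² = 0.2595.

0.2595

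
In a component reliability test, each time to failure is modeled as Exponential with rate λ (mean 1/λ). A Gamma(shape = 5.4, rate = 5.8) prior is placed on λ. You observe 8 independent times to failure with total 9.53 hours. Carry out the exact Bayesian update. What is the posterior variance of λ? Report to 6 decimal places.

With a Gamma(shape α, rate β) prior on the exponential rate λ, the posterior after n observations with total T = Σxᵢ is Gamma(α+n, β+T).
Posterior: Gamma(5.4+8, 5.8+9.53) = Gamma(13.4, 15.33).
Var = α/β² = 0.057019.

0.057019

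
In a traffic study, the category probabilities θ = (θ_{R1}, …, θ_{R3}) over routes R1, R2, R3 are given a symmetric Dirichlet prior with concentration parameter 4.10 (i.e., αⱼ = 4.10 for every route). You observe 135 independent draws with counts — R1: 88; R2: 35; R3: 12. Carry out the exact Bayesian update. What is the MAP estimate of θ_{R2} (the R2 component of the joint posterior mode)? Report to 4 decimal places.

0.2640

The Dirichlet prior is conjugate to the Multinomial likelihood: each posterior αⱼ = prior αⱼ + observed count nⱼ.
Posterior concentration: (92.10, 39.10, 16.10), total = 147.30.
Joint mode component: (α_{R2}−1)/(Σα−K) = 38.10/144.30 = 0.2640.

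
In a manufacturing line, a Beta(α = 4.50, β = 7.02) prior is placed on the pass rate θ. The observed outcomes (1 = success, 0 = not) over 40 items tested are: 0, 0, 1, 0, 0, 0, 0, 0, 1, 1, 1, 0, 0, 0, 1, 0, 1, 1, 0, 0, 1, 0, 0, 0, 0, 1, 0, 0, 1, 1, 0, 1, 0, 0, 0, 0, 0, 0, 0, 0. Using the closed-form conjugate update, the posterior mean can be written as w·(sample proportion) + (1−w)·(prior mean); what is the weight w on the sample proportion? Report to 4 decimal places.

0.7764

The Beta prior is conjugate to a Binomial/Bernoulli likelihood; the update adds successes to α and failures to β.
Posterior mean = (α₀+k)/(α₀+β₀+n) = [n/(α₀+β₀+n)]·(k/n) + [(α₀+β₀)/(α₀+β₀+n)]·α₀/(α₀+β₀), so only n and the prior enter the weight.
The weight on the data is w = n/(α₀+β₀+n) = 40/(4.50+7.02+40) = 40/51.52 = 0.7764.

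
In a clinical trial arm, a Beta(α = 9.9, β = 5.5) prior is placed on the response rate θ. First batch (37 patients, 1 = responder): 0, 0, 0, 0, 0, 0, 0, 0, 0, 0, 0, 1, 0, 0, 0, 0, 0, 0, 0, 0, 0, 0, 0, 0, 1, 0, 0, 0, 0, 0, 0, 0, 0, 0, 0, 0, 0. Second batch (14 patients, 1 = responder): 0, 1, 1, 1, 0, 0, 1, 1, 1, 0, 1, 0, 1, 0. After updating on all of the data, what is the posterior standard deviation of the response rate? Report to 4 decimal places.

0.0558

The Beta prior is conjugate to a Binomial/Bernoulli likelihood; the update adds successes to α and failures to β.
After batch 1: Beta(9.9+2, 5.5+35) = Beta(11.9, 40.5).
After batch 2: Beta(11.9+8, 40.5+6) = Beta(19.9, 46.5).
Var = αβ/((α+β)²(α+β+1)) = 19.9·46.5/(66.4²·67.4) = 0.00311394; SD = √0.00311394 = 0.0558.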